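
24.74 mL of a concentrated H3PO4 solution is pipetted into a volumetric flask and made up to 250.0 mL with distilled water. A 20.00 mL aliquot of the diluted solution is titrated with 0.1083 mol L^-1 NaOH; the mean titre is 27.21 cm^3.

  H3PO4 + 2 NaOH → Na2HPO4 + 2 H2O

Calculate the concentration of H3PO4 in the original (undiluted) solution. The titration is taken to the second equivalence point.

0.7445 mol/L

n(NaOH) = 0.02721 × 0.1083 = 2.947 × 10^-3 mol
From the 1:2 ratio, n(H3PO4) in the aliquot = 1/2 × 2.947 × 10^-3 = 1.473 × 10^-3 mol
[H3PO4]_dilute = 1.473 × 10^-3 / 0.02000 = 0.07367 mol/L
Dilution factor = 250.0 / 24.74 = 10.11
[H3PO4]_stock = 0.07367 × 10.11 = 0.7445 mol/L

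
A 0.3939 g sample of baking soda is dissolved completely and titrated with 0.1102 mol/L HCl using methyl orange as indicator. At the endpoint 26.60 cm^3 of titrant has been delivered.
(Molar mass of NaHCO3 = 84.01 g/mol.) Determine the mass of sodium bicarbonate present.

0.2463 g

NaHCO3 + HCl → NaCl + H2O + CO2
n(HCl) = 0.02660 L × 0.1102 mol/L = 2.931 × 10^-3 mol
n(NaHCO3) = 2.931 × 10^-3 mol (1:1 ratio)
mass of NaHCO3 = 2.931 × 10^-3 × 84.01 g/mol = 0.2463 g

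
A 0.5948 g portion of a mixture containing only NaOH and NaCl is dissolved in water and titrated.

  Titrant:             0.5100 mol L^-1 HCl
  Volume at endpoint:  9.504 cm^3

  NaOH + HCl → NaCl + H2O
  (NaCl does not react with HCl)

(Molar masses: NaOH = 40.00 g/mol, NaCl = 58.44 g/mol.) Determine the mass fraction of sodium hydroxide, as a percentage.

n(HCl) = 0.009504 × 0.5100 = 4.847 × 10^-3 mol
Let x = n(NaOH), y = n(NaCl).
Titrant: 1x = 4.847 × 10^-3;  mass: 40.00x + 58.44y = 0.5948
Solving, x = 4.847 × 10^-3 mol, y = 6.860 × 10^-3 mol
mass of NaOH = 4.847 × 10^-3 × 40.00 = 0.1939 g
% NaOH = 0.1939 / 0.5948 × 100 = 32.60 %

32.60 %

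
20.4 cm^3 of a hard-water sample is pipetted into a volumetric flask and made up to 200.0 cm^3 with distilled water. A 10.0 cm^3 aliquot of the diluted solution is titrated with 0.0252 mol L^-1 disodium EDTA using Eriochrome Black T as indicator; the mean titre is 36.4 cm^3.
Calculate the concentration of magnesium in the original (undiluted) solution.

Mg^2+ + EDTA^4- → [Mg(EDTA)]^2-
n(EDTA) = 0.0364 × 0.0252 = 9.17 × 10^-4 mol
n(Mg2+) in the aliquot = 9.17 × 10^-4 mol (1:1 ratio)
[Mg2+]_dilute = 9.17 × 10^-4 / 0.0100 = 0.0917 mol/L
Dilution factor = 200.0 / 20.4 = 9.804
[Mg2+]_stock = 0.0917 × 9.804 = 0.899 mol/L

0.899 mol/L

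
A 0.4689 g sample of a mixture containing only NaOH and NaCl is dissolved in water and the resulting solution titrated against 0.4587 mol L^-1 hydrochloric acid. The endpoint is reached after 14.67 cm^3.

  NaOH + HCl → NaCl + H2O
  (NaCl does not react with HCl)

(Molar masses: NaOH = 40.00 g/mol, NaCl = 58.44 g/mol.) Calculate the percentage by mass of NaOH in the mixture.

57.40 %

n(HCl) = 0.01467 × 0.4587 = 6.729 × 10^-3 mol
Let x = n(NaOH), y = n(NaCl).
Titrant: 1x = 6.729 × 10^-3;  mass: 40.00x + 58.44y = 0.4689
Solving, x = 6.729 × 10^-3 mol, y = 3.418 × 10^-3 mol
mass of NaOH = 6.729 × 10^-3 × 40.00 = 0.2692 g
% NaOH = 0.2692 / 0.4689 × 100 = 57.40 %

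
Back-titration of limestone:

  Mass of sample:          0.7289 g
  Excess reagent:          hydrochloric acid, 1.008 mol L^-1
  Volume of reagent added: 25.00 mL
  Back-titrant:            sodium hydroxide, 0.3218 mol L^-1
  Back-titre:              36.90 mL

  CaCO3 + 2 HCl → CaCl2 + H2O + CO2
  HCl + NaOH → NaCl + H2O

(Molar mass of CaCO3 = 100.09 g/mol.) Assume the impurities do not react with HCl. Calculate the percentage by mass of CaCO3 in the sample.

n(HCl) added = 0.02500 × 1.008 = 0.02520 mol
n(NaOH) used in back-titration = 0.03690 × 0.3218 = 0.01187 mol
n(HCl) left over = 0.01187 mol (1:1 ratio)
n(HCl) consumed by analyte = 0.02520 − 0.01187 = 0.01333 mol
From the 1:2 ratio, n(CaCO3) = 1/2 × 0.01333 = 6.663 × 10^-3 mol
mass of CaCO3 = 6.663 × 10^-3 × 100.09 = 0.6669 g
% CaCO3 = 0.6669 / 0.7289 × 100 = 91.49 %

91.49 %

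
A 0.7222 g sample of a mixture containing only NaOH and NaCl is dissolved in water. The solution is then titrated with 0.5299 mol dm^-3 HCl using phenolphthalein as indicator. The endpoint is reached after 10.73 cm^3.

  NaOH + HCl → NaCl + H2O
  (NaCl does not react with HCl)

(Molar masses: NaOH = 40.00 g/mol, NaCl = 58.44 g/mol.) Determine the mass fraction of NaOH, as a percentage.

31.49 %

n(HCl) = 0.01073 × 0.5299 = 5.686 × 10^-3 mol
Let x = n(NaOH), y = n(NaCl).
Titrant: 1x = 5.686 × 10^-3;  mass: 40.00x + 58.44y = 0.7222
Solving, x = 5.686 × 10^-3 mol, y = 8.466 × 10^-3 mol
mass of NaOH = 5.686 × 10^-3 × 40.00 = 0.2274 g
% NaOH = 0.2274 / 0.7222 × 100 = 31.49 %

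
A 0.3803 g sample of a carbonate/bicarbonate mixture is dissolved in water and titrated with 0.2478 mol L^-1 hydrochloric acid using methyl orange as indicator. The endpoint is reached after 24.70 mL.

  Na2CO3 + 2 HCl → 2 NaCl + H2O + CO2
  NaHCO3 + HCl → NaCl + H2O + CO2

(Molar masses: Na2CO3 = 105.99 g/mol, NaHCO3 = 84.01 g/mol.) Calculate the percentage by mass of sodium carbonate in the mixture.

60.16 %

n(HCl) = 0.02470 × 0.2478 = 6.121 × 10^-3 mol
Let x = n(Na2CO3), y = n(NaHCO3).
Titrant: 2x + 1y = 6.121 × 10^-3;  mass: 105.99x + 84.01y = 0.3803
Solving, x = 2.159 × 10^-3 mol, y = 1.804 × 10^-3 mol
mass of Na2CO3 = 2.159 × 10^-3 × 105.99 = 0.2288 g
% Na2CO3 = 0.2288 / 0.3803 × 100 = 60.16 %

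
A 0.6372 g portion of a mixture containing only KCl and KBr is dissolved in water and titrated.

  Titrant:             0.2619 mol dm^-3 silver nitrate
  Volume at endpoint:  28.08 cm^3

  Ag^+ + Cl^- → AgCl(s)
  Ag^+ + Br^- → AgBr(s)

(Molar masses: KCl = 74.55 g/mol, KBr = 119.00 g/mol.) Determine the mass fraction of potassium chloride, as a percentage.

62.63 %

n(AgNO3) = 0.02808 × 0.2619 = 7.354 × 10^-3 mol
Let x = n(KCl), y = n(KBr).
Titrant: 1x + 1y = 7.354 × 10^-3;  mass: 74.55x + 119.00y = 0.6372
Solving, x = 5.353 × 10^-3 mol, y = 2.001 × 10^-3 mol
mass of KCl = 5.353 × 10^-3 × 74.55 = 0.3991 g
% KCl = 0.3991 / 0.6372 × 100 = 62.63 %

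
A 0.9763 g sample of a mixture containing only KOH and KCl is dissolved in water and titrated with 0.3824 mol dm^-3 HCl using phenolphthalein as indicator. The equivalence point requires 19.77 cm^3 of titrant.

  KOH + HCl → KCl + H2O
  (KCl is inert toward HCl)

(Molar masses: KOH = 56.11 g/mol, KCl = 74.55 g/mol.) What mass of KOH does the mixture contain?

n(HCl) = 0.01977 × 0.3824 = 7.560 × 10^-3 mol
Let x = n(KOH), y = n(KCl).
Titrant: 1x = 7.560 × 10^-3;  mass: 56.11x + 74.55y = 0.9763
Solving, x = 7.560 × 10^-3 mol, y = 7.406 × 10^-3 mol
mass of KOH = 7.560 × 10^-3 × 56.11 = 0.4242 g

0.4242 g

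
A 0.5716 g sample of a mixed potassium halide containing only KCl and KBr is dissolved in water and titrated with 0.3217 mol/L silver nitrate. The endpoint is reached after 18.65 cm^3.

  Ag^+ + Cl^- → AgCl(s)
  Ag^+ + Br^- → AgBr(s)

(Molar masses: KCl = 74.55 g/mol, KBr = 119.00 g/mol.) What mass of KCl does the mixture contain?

0.2388 g

n(AgNO3) = 0.01865 × 0.3217 = 6.000 × 10^-3 mol
Let x = n(KCl), y = n(KBr).
Titrant: 1x + 1y = 6.000 × 10^-3;  mass: 74.55x + 119.00y = 0.5716
Solving, x = 3.203 × 10^-3 mol, y = 2.797 × 10^-3 mol
mass of KCl = 3.203 × 10^-3 × 74.55 = 0.2388 g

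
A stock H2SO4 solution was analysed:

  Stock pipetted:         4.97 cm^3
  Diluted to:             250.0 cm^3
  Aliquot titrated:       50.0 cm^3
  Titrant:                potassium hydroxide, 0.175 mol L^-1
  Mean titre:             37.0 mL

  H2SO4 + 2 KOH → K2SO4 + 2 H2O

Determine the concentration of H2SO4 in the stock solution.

3.26 mol/L

n(KOH) = 0.0370 × 0.175 = 6.47 × 10^-3 mol
From the 1:2 ratio, n(H2SO4) in the aliquot = 1/2 × 6.47 × 10^-3 = 3.24 × 10^-3 mol
[H2SO4]_dilute = 3.24 × 10^-3 / 0.0500 = 0.0647 mol/L
Dilution factor = 250.0 / 4.97 = 50.30
[H2SO4]_stock = 0.0647 × 50.30 = 3.26 mol/L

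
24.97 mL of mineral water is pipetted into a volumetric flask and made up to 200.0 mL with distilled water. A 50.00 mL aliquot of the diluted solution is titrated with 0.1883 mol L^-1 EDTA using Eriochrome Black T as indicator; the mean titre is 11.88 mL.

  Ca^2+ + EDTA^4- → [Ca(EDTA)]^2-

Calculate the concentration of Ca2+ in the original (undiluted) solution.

n(EDTA) = 0.01188 × 0.1883 = 2.237 × 10^-3 mol
n(Ca2+) in the aliquot = 2.237 × 10^-3 mol (1:1 ratio)
[Ca2+]_dilute = 2.237 × 10^-3 / 0.05000 = 0.04474 mol/L
Dilution factor = 200.0 / 24.97 = 8.010
[Ca2+]_stock = 0.04474 × 8.010 = 0.3584 mol/L

0.3584 mol/L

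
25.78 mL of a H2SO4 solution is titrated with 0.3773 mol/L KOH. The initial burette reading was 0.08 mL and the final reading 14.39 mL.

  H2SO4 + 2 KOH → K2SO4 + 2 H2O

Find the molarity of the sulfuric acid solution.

0.1047 mol/L

n(KOH) = 0.01431 L × 0.3773 mol/L = 5.399 × 10^-3 mol
From the 1:2 mole ratio, n(H2SO4) = 1/2 × 5.399 × 10^-3 = 2.700 × 10^-3 mol
[H2SO4] = 2.700 × 10^-3 mol / 0.02578 L = 0.1047 mol/L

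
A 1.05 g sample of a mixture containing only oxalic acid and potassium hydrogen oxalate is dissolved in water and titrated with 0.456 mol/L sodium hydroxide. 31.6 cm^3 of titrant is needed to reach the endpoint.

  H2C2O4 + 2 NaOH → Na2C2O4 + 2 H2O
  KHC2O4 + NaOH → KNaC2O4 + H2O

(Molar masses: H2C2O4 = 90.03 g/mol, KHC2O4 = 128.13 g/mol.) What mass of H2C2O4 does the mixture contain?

0.431 g

n(NaOH) = 0.0316 × 0.456 = 0.0144 mol
Let x = n(H2C2O4), y = n(KHC2O4).
Titrant: 2x + 1y = 0.0144;  mass: 90.03x + 128.13y = 1.05
Solving, x = 4.79 × 10^-3 mol, y = 4.83 × 10^-3 mol
mass of H2C2O4 = 4.79 × 10^-3 × 90.03 = 0.431 g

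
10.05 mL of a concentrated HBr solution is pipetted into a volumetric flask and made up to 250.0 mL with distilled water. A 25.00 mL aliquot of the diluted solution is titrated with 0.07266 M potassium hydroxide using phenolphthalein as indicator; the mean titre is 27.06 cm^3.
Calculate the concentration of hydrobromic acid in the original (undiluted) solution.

HBr + KOH → KBr + H2O
n(KOH) = 0.02706 × 0.07266 = 1.966 × 10^-3 mol
n(HBr) in the aliquot = 1.966 × 10^-3 mol (1:1 ratio)
[HBr]_dilute = 1.966 × 10^-3 / 0.02500 = 0.07865 mol/L
Dilution factor = 250.0 / 10.05 = 24.88
[HBr]_stock = 0.07865 × 24.88 = 1.956 mol/L

1.956 M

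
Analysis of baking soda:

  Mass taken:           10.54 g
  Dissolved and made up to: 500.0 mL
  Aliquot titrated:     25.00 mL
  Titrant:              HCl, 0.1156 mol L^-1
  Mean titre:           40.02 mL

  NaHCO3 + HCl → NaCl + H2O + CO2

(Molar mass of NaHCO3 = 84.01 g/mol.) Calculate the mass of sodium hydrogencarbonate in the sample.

n(HCl) per titration = 0.04002 × 0.1156 = 4.626 × 10^-3 mol
n(NaHCO3) in each aliquot = 4.626 × 10^-3 mol (1:1 ratio)
n(NaHCO3) in the whole flask = 4.626 × 10^-3 × 500.0/25.00 = 0.09253 mol
mass of NaHCO3 = 0.09253 × 84.01 = 7.773 g

7.773 g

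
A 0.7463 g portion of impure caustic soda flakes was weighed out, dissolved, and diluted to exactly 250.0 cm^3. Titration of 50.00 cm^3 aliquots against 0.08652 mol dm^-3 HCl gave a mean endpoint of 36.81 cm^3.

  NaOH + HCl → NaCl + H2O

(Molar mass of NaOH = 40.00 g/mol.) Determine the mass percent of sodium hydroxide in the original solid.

n(HCl) per titration = 0.03681 × 0.08652 = 3.185 × 10^-3 mol
n(NaOH) in each aliquot = 3.185 × 10^-3 mol (1:1 ratio)
n(NaOH) in the whole flask = 3.185 × 10^-3 × 250.0/50.00 = 0.01592 mol
mass of NaOH = 0.01592 × 40.00 = 0.6370 g
% NaOH = 0.6370 / 0.7463 × 100 = 85.35 %

85.35 %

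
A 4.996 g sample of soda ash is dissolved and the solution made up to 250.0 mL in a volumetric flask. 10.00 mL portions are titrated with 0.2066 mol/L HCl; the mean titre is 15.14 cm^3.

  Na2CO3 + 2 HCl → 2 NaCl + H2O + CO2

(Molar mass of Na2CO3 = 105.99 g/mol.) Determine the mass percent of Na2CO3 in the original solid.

82.95 %

n(HCl) per titration = 0.01514 × 0.2066 = 3.128 × 10^-3 mol
From the 1:2 ratio, n(Na2CO3) in each aliquot = 1/2 × 3.128 × 10^-3 = 1.564 × 10^-3 mol
n(Na2CO3) in the whole flask = 1.564 × 10^-3 × 250.0/10.00 = 0.03910 mol
mass of Na2CO3 = 0.03910 × 105.99 = 4.144 g
% Na2CO3 = 4.144 / 4.996 × 100 = 82.95 %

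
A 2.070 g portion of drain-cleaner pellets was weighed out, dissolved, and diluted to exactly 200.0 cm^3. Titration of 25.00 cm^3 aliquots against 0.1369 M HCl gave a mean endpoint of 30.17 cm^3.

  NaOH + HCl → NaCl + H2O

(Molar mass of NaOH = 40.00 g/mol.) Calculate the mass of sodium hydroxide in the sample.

1.322 g

n(HCl) per titration = 0.03017 × 0.1369 = 4.130 × 10^-3 mol
n(NaOH) in each aliquot = 4.130 × 10^-3 mol (1:1 ratio)
n(NaOH) in the whole flask = 4.130 × 10^-3 × 200.0/25.00 = 0.03304 mol
mass of NaOH = 0.03304 × 40.00 = 1.322 g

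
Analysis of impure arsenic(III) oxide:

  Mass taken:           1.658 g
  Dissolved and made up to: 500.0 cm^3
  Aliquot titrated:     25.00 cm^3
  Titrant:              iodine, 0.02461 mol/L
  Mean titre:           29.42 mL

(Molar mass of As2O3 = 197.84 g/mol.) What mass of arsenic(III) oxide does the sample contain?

As2O3 + 2 I2 + 2 H2O → As2O5 + 4 HI
n(I2) per titration = 0.02942 × 0.02461 = 7.240 × 10^-4 mol
From the 1:2 ratio, n(As2O3) in each aliquot = 1/2 × 7.240 × 10^-4 = 3.620 × 10^-4 mol
n(As2O3) in the whole flask = 3.620 × 10^-4 × 500.0/25.00 = 7.240 × 10^-3 mol
mass of As2O3 = 7.240 × 10^-3 × 197.84 = 1.432 g

1.432 g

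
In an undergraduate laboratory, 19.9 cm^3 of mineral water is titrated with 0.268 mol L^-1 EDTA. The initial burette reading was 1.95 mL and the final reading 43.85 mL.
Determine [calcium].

0.564 mol/L

Ca^2+ + EDTA^4- → [Ca(EDTA)]^2-
n(EDTA) = 0.0419 L × 0.268 mol/L = 0.0112 mol
n(Ca2+) = 0.0112 mol (1:1 mole ratio)
[Ca2+] = 0.0112 mol / 0.0199 L = 0.564 mol/L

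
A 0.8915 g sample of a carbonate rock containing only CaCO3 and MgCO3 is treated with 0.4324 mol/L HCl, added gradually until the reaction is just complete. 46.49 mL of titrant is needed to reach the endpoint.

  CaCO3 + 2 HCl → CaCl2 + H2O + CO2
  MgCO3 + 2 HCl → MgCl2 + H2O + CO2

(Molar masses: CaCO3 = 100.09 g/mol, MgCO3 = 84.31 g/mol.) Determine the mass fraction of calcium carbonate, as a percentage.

n(HCl) = 0.04649 × 0.4324 = 0.02010 mol
Let x = n(CaCO3), y = n(MgCO3).
Titrant: 2x + 2y = 0.02010;  mass: 100.09x + 84.31y = 0.8915
Solving, x = 2.794 × 10^-3 mol, y = 7.257 × 10^-3 mol
mass of CaCO3 = 2.794 × 10^-3 × 100.09 = 0.2796 g
% CaCO3 = 0.2796 / 0.8915 × 100 = 31.37 %

31.37 %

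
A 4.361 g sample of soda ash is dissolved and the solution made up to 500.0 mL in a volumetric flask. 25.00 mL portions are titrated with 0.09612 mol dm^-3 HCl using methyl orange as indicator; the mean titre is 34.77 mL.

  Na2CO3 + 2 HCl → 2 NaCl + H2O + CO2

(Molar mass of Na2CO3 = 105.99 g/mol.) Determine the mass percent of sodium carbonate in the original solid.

81.23 %

n(HCl) per titration = 0.03477 × 0.09612 = 3.342 × 10^-3 mol
From the 1:2 ratio, n(Na2CO3) in each aliquot = 1/2 × 3.342 × 10^-3 = 1.671 × 10^-3 mol
n(Na2CO3) in the whole flask = 1.671 × 10^-3 × 500.0/25.00 = 0.03342 mol
mass of Na2CO3 = 0.03342 × 105.99 = 3.542 g
% Na2CO3 = 3.542 / 4.361 × 100 = 81.23 %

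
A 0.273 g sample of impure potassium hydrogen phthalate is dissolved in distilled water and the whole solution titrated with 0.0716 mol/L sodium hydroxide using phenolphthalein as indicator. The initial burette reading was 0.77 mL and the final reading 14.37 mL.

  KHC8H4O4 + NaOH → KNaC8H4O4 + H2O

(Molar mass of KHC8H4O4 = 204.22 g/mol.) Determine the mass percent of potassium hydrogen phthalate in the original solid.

72.8 %

n(NaOH) = 0.0136 L × 0.0716 mol/L = 9.74 × 10^-4 mol
n(KHC8H4O4) = 9.74 × 10^-4 mol (1:1 ratio)
mass of KHC8H4O4 = 9.74 × 10^-4 × 204.22 g/mol = 0.199 g
% KHC8H4O4 = 0.199 / 0.273 × 100 = 72.8 %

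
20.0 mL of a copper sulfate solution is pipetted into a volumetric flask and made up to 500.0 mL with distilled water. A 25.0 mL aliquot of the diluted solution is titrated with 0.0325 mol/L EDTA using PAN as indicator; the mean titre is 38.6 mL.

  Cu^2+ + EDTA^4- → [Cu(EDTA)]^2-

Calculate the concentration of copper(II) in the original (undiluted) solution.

n(EDTA) = 0.0386 × 0.0325 = 1.25 × 10^-3 mol
n(Cu2+) in the aliquot = 1.25 × 10^-3 mol (1:1 ratio)
[Cu2+]_dilute = 1.25 × 10^-3 / 0.0250 = 0.0502 mol/L
Dilution factor = 500.0 / 20.0 = 25.00
[Cu2+]_stock = 0.0502 × 25.00 = 1.25 mol/L

1.25 mol/L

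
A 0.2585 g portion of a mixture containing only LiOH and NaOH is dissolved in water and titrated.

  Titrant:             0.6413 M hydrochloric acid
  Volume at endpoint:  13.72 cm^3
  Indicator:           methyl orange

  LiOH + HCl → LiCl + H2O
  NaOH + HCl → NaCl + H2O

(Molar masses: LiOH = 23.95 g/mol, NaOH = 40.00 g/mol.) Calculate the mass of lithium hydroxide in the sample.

n(HCl) = 0.01372 × 0.6413 = 8.799 × 10^-3 mol
Let x = n(LiOH), y = n(NaOH).
Titrant: 1x + 1y = 8.799 × 10^-3;  mass: 23.95x + 40.00y = 0.2585
Solving, x = 5.822 × 10^-3 mol, y = 2.976 × 10^-3 mol
mass of LiOH = 5.822 × 10^-3 × 23.95 = 0.1394 g

0.1394 g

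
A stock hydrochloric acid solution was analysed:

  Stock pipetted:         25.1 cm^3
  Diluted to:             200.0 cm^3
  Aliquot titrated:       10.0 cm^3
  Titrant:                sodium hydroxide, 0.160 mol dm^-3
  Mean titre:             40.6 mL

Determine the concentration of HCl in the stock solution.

5.18 mol/L

HCl + NaOH → NaCl + H2O
n(NaOH) = 0.0406 × 0.160 = 6.50 × 10^-3 mol
n(HCl) in the aliquot = 6.50 × 10^-3 mol (1:1 ratio)
[HCl]_dilute = 6.50 × 10^-3 / 0.0100 = 0.650 mol/L
Dilution factor = 200.0 / 25.1 = 7.968
[HCl]_stock = 0.650 × 7.968 = 5.18 mol/L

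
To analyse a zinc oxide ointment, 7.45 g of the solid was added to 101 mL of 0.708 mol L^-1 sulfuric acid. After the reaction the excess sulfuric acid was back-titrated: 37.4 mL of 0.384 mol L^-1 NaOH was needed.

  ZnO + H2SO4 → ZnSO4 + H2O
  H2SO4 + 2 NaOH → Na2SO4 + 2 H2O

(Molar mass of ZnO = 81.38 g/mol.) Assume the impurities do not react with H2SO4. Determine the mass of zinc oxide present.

n(H2SO4) added = 0.101 × 0.708 = 0.0715 mol
n(NaOH) used in back-titration = 0.0374 × 0.384 = 0.0144 mol
From the 1:2 ratio, n(H2SO4) left over = 1/2 × 0.0144 = 7.18 × 10^-3 mol
n(H2SO4) consumed by analyte = 0.0715 − 7.18 × 10^-3 = 0.0643 mol
n(ZnO) = 0.0643 mol (1:1 ratio)
mass of ZnO = 0.0643 × 81.38 = 5.23 g

5.23 g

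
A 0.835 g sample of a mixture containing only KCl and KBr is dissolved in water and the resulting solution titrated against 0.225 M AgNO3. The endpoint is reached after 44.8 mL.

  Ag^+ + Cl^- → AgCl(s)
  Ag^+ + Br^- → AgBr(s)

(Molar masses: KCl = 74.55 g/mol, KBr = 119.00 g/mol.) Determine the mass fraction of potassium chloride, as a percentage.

73.2 %

n(AgNO3) = 0.0448 × 0.225 = 0.0101 mol
Let x = n(KCl), y = n(KBr).
Titrant: 1x + 1y = 0.0101;  mass: 74.55x + 119.00y = 0.835
Solving, x = 8.20 × 10^-3 mol, y = 1.88 × 10^-3 mol
mass of KCl = 8.20 × 10^-3 × 74.55 = 0.611 g
% KCl = 0.611 / 0.835 × 100 = 73.2 %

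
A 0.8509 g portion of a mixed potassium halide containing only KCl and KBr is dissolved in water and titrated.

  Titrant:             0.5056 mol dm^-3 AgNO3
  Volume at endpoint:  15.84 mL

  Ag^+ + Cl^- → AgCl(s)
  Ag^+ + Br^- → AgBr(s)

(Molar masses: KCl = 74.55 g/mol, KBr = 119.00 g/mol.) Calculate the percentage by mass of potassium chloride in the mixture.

20.13 %

n(AgNO3) = 0.01584 × 0.5056 = 8.009 × 10^-3 mol
Let x = n(KCl), y = n(KBr).
Titrant: 1x + 1y = 8.009 × 10^-3;  mass: 74.55x + 119.00y = 0.8509
Solving, x = 2.298 × 10^-3 mol, y = 5.711 × 10^-3 mol
mass of KCl = 2.298 × 10^-3 × 74.55 = 0.1713 g
% KCl = 0.1713 / 0.8509 × 100 = 20.13 %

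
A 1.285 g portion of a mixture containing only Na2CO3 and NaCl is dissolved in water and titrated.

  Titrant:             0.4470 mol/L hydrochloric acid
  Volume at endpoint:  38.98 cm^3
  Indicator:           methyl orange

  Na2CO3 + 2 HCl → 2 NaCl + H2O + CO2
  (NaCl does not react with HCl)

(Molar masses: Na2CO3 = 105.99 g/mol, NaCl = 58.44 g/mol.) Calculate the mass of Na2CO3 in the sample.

0.9234 g

n(HCl) = 0.03898 × 0.4470 = 0.01742 mol
Let x = n(Na2CO3), y = n(NaCl).
Titrant: 2x = 0.01742;  mass: 105.99x + 58.44y = 1.285
Solving, x = 8.712 × 10^-3 mol, y = 6.188 × 10^-3 mol
mass of Na2CO3 = 8.712 × 10^-3 × 105.99 = 0.9234 g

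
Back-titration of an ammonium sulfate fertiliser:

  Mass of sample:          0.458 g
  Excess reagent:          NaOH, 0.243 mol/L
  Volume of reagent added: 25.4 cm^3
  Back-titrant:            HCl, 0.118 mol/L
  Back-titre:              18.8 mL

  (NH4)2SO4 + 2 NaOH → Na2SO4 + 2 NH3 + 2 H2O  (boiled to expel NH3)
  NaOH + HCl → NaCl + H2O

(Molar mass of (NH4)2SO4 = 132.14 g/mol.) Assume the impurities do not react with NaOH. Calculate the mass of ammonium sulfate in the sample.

0.261 g

n(NaOH) added = 0.0254 × 0.243 = 6.17 × 10^-3 mol
n(HCl) used in back-titration = 0.0188 × 0.118 = 2.22 × 10^-3 mol
n(NaOH) left over = 2.22 × 10^-3 mol (1:1 ratio)
n(NaOH) consumed by analyte = 6.17 × 10^-3 − 2.22 × 10^-3 = 3.95 × 10^-3 mol
From the 1:2 ratio, n((NH4)2SO4) = 1/2 × 3.95 × 10^-3 = 1.98 × 10^-3 mol
mass of (NH4)2SO4 = 1.98 × 10^-3 × 132.14 = 0.261 g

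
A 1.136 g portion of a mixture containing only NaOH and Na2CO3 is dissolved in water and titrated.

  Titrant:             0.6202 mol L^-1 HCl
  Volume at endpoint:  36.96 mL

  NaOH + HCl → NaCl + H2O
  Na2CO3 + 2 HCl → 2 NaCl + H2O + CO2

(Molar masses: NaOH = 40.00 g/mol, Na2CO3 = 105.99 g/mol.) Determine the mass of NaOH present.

0.2425 g

n(HCl) = 0.03696 × 0.6202 = 0.02292 mol
Let x = n(NaOH), y = n(Na2CO3).
Titrant: 1x + 2y = 0.02292;  mass: 40.00x + 105.99y = 1.136
Solving, x = 6.063 × 10^-3 mol, y = 8.430 × 10^-3 mol
mass of NaOH = 6.063 × 10^-3 × 40.00 = 0.2425 g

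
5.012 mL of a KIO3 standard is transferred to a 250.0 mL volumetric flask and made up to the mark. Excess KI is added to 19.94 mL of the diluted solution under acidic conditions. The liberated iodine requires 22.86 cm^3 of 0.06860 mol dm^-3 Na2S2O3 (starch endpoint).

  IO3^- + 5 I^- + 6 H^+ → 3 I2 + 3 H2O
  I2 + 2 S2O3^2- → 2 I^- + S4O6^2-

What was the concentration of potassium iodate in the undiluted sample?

0.6538 mol/L

n(S2O3^2-) = 0.02286 × 0.06860 = 1.568 × 10^-3 mol
n(I2) = n(S2O3^2-)/2 = 7.841 × 10^-4 mol
From the 1:3 ratio, n(IO3^-) in the aliquot = 1/3 × 7.841 × 10^-4 = 2.614 × 10^-4 mol
[IO3^-]_dilute = 2.614 × 10^-4 / 0.01994 = 0.01311 mol/L
[IO3^-]_original = 0.01311 × 250.0/5.012 = 0.6538 mol/L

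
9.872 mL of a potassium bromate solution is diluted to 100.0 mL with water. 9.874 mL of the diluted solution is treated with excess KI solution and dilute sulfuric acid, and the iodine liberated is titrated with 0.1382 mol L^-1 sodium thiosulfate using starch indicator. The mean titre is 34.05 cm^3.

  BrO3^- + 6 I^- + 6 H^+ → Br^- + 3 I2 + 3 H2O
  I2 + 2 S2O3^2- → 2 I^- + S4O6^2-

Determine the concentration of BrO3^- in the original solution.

0.8046 mol/L

n(S2O3^2-) = 0.03405 × 0.1382 = 4.706 × 10^-3 mol
n(I2) = n(S2O3^2-)/2 = 2.353 × 10^-3 mol
From the 1:3 ratio, n(BrO3^-) in the aliquot = 1/3 × 2.353 × 10^-3 = 7.843 × 10^-4 mol
[BrO3^-]_dilute = 7.843 × 10^-4 / 0.009874 = 0.07943 mol/L
[BrO3^-]_original = 0.07943 × 100.0/9.872 = 0.8046 mol/L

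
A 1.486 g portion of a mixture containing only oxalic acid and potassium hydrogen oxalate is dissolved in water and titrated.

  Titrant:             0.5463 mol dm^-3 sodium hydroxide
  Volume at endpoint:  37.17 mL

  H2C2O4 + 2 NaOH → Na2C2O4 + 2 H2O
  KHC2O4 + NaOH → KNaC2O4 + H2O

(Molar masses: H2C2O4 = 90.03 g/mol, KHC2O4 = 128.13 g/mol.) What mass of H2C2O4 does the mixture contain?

n(NaOH) = 0.03717 × 0.5463 = 0.02031 mol
Let x = n(H2C2O4), y = n(KHC2O4).
Titrant: 2x + 1y = 0.02031;  mass: 90.03x + 128.13y = 1.486
Solving, x = 6.712 × 10^-3 mol, y = 6.881 × 10^-3 mol
mass of H2C2O4 = 6.712 × 10^-3 × 90.03 = 0.6043 g

0.6043 g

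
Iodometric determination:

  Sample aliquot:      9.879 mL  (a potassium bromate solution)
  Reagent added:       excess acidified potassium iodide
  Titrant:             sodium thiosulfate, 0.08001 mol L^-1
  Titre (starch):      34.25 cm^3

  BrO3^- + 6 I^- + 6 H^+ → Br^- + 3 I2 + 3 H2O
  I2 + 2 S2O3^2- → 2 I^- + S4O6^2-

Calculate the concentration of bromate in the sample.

n(S2O3^2-) = 0.03425 × 0.08001 = 2.740 × 10^-3 mol
n(I2) = n(S2O3^2-)/2 = 1.370 × 10^-3 mol
From the 1:3 ratio, n(BrO3^-) in the aliquot = 1/3 × 1.370 × 10^-3 = 4.567 × 10^-4 mol
[BrO3^-] = 4.567 × 10^-4 / 0.009879 = 0.04623 mol/L

0.04623 mol/L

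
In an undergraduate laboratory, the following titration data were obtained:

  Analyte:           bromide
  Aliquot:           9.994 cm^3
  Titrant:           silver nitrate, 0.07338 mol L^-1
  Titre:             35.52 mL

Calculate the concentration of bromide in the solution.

Ag^+ + Br^- → AgBr(s)
n(AgNO3) = 0.03552 L × 0.07338 mol/L = 2.606 × 10^-3 mol
n(Br-) = 2.606 × 10^-3 mol (1:1 mole ratio)
[Br-] = 2.606 × 10^-3 mol / 0.009994 L = 0.2608 mol/L

0.2608 mol/L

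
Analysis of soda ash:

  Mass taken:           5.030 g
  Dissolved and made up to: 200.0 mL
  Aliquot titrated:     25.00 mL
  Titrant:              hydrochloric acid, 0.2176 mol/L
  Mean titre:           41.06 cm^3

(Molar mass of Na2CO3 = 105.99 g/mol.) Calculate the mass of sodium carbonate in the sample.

Na2CO3 + 2 HCl → 2 NaCl + H2O + CO2
n(HCl) per titration = 0.04106 × 0.2176 = 8.935 × 10^-3 mol
From the 1:2 ratio, n(Na2CO3) in each aliquot = 1/2 × 8.935 × 10^-3 = 4.467 × 10^-3 mol
n(Na2CO3) in the whole flask = 4.467 × 10^-3 × 200.0/25.00 = 0.03574 mol
mass of Na2CO3 = 0.03574 × 105.99 = 3.788 g

3.788 g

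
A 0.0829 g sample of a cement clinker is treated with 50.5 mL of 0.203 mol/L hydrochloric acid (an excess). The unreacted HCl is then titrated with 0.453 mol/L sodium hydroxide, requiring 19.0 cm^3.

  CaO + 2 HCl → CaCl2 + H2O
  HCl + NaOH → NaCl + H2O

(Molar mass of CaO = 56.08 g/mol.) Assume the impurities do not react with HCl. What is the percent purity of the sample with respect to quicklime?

n(HCl) added = 0.0505 × 0.203 = 0.0103 mol
n(NaOH) used in back-titration = 0.0190 × 0.453 = 8.61 × 10^-3 mol
n(HCl) left over = 8.61 × 10^-3 mol (1:1 ratio)
n(HCl) consumed by analyte = 0.0103 − 8.61 × 10^-3 = 1.64 × 10^-3 mol
From the 1:2 ratio, n(CaO) = 1/2 × 1.64 × 10^-3 = 8.22 × 10^-4 mol
mass of CaO = 8.22 × 10^-4 × 56.08 = 0.0461 g
% CaO = 0.0461 / 0.0829 × 100 = 55.6 %

55.6 %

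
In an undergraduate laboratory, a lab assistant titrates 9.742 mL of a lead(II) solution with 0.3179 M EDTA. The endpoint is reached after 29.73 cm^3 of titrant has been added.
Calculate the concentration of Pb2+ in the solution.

0.9701 M

Pb^2+ + EDTA^4- → [Pb(EDTA)]^2-
n(EDTA) = 0.02973 L × 0.3179 mol/L = 9.451 × 10^-3 mol
n(Pb2+) = 9.451 × 10^-3 mol (1:1 mole ratio)
[Pb2+] = 9.451 × 10^-3 mol / 0.009742 L = 0.9701 mol/L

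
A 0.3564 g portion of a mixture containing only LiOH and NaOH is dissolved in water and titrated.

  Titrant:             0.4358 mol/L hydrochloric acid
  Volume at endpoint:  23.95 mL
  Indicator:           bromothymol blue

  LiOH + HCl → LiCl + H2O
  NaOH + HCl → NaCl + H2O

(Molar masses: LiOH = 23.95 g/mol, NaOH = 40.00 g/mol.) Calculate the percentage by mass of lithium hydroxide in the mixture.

25.58 %

n(HCl) = 0.02395 × 0.4358 = 0.01044 mol
Let x = n(LiOH), y = n(NaOH).
Titrant: 1x + 1y = 0.01044;  mass: 23.95x + 40.00y = 0.3564
Solving, x = 3.807 × 10^-3 mol, y = 6.631 × 10^-3 mol
mass of LiOH = 3.807 × 10^-3 × 23.95 = 0.09117 g
% LiOH = 0.09117 / 0.3564 × 100 = 25.58 %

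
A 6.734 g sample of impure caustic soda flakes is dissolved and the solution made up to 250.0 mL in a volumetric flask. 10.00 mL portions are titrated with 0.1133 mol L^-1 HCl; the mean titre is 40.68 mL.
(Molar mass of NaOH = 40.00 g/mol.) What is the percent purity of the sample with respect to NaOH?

68.44 %

NaOH + HCl → NaCl + H2O
n(HCl) per titration = 0.04068 × 0.1133 = 4.609 × 10^-3 mol
n(NaOH) in each aliquot = 4.609 × 10^-3 mol (1:1 ratio)
n(NaOH) in the whole flask = 4.609 × 10^-3 × 250.0/10.00 = 0.1152 mol
mass of NaOH = 0.1152 × 40.00 = 4.609 g
% NaOH = 4.609 / 6.734 × 100 = 68.44 %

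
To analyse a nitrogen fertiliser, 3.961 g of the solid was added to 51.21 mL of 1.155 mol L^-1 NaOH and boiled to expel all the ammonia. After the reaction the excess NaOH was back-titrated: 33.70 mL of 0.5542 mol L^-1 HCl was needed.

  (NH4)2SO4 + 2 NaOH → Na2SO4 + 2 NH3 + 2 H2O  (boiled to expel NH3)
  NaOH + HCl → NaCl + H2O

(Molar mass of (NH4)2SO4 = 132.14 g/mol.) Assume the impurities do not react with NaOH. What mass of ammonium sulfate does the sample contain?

n(NaOH) added = 0.05121 × 1.155 = 0.05915 mol
n(HCl) used in back-titration = 0.03370 × 0.5542 = 0.01868 mol
n(NaOH) left over = 0.01868 mol (1:1 ratio)
n(NaOH) consumed by analyte = 0.05915 − 0.01868 = 0.04047 mol
From the 1:2 ratio, n((NH4)2SO4) = 1/2 × 0.04047 = 0.02024 mol
mass of (NH4)2SO4 = 0.02024 × 132.14 = 2.674 g

2.674 g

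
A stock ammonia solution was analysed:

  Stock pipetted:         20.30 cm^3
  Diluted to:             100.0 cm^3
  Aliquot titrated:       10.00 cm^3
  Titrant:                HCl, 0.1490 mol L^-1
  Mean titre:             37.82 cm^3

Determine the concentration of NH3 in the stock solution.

2.776 mol/L

NH3 + HCl → NH4Cl
n(HCl) = 0.03782 × 0.1490 = 5.635 × 10^-3 mol
n(NH3) in the aliquot = 5.635 × 10^-3 mol (1:1 ratio)
[NH3]_dilute = 5.635 × 10^-3 / 0.01000 = 0.5635 mol/L
Dilution factor = 100.0 / 20.30 = 4.926
[NH3]_stock = 0.5635 × 4.926 = 2.776 mol/L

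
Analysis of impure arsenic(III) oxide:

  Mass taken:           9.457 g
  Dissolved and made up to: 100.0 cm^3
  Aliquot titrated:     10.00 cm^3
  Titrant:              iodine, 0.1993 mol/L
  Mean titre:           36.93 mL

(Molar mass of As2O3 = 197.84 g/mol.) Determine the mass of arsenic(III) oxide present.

As2O3 + 2 I2 + 2 H2O → As2O5 + 4 HI
n(I2) per titration = 0.03693 × 0.1993 = 7.360 × 10^-3 mol
From the 1:2 ratio, n(As2O3) in each aliquot = 1/2 × 7.360 × 10^-3 = 3.680 × 10^-3 mol
n(As2O3) in the whole flask = 3.680 × 10^-3 × 100.0/10.00 = 0.03680 mol
mass of As2O3 = 0.03680 × 197.84 = 7.281 g

7.281 g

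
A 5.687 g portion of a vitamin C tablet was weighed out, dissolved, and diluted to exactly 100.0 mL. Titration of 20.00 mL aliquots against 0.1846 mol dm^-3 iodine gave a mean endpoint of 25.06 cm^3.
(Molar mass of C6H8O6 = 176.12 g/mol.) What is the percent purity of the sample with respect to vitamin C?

71.63 %

C6H8O6 + I2 → C6H6O6 + 2 HI
n(I2) per titration = 0.02506 × 0.1846 = 4.626 × 10^-3 mol
n(C6H8O6) in each aliquot = 4.626 × 10^-3 mol (1:1 ratio)
n(C6H8O6) in the whole flask = 4.626 × 10^-3 × 100.0/20.00 = 0.02313 mol
mass of C6H8O6 = 0.02313 × 176.12 = 4.074 g
% C6H8O6 = 4.074 / 5.687 × 100 = 71.63 %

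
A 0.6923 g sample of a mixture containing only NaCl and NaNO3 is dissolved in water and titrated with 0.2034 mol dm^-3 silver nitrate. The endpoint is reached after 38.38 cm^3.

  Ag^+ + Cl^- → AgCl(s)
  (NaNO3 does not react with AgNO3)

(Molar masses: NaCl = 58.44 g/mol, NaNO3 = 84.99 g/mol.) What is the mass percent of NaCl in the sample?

65.90 %

n(AgNO3) = 0.03838 × 0.2034 = 7.806 × 10^-3 mol
Let x = n(NaCl), y = n(NaNO3).
Titrant: 1x = 7.806 × 10^-3;  mass: 58.44x + 84.99y = 0.6923
Solving, x = 7.806 × 10^-3 mol, y = 2.778 × 10^-3 mol
mass of NaCl = 7.806 × 10^-3 × 58.44 = 0.4562 g
% NaCl = 0.4562 / 0.6923 × 100 = 65.90 %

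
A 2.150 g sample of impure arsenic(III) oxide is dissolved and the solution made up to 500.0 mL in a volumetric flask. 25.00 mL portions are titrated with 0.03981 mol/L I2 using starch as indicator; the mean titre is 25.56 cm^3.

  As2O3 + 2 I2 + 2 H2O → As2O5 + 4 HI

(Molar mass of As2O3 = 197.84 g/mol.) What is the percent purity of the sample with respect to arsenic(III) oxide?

93.63 %

n(I2) per titration = 0.02556 × 0.03981 = 1.018 × 10^-3 mol
From the 1:2 ratio, n(As2O3) in each aliquot = 1/2 × 1.018 × 10^-3 = 5.088 × 10^-4 mol
n(As2O3) in the whole flask = 5.088 × 10^-4 × 500.0/25.00 = 0.01018 mol
mass of As2O3 = 0.01018 × 197.84 = 2.013 g
% As2O3 = 2.013 / 2.150 × 100 = 93.63 %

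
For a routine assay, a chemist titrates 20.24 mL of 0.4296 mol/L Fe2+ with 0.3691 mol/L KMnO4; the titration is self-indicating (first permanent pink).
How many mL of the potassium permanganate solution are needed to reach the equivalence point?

4.712 mL

MnO4^- + 5 Fe^2+ + 8 H^+ → Mn^2+ + 5 Fe^3+ + 4 H2O
n(Fe2+) = 0.02024 L × 0.4296 mol/L = 8.695 × 10^-3 mol
From the 1:5 stoichiometry, n(KMnO4) = 1/5 × 8.695 × 10^-3 = 1.739 × 10^-3 mol
V(KMnO4) = 1.739 × 10^-3 mol / 0.3691 mol/L = 0.004712 L = 4.712 mL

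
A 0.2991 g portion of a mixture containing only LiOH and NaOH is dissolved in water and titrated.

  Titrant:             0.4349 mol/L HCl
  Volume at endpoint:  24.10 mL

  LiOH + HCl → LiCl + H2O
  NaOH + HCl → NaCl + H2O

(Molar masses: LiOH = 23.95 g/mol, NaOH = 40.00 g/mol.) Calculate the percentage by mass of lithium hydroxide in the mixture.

n(HCl) = 0.02410 × 0.4349 = 0.01048 mol
Let x = n(LiOH), y = n(NaOH).
Titrant: 1x + 1y = 0.01048;  mass: 23.95x + 40.00y = 0.2991
Solving, x = 7.486 × 10^-3 mol, y = 2.996 × 10^-3 mol
mass of LiOH = 7.486 × 10^-3 × 23.95 = 0.1793 g
% LiOH = 0.1793 / 0.2991 × 100 = 59.94 %

59.94 %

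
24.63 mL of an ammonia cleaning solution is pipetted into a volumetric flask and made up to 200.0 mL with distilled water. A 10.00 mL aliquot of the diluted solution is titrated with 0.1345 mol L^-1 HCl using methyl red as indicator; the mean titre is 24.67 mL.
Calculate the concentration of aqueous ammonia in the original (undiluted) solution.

2.694 mol/L

NH3 + HCl → NH4Cl
n(HCl) = 0.02467 × 0.1345 = 3.318 × 10^-3 mol
n(NH3) in the aliquot = 3.318 × 10^-3 mol (1:1 ratio)
[NH3]_dilute = 3.318 × 10^-3 / 0.01000 = 0.3318 mol/L
Dilution factor = 200.0 / 24.63 = 8.120
[NH3]_stock = 0.3318 × 8.120 = 2.694 mol/L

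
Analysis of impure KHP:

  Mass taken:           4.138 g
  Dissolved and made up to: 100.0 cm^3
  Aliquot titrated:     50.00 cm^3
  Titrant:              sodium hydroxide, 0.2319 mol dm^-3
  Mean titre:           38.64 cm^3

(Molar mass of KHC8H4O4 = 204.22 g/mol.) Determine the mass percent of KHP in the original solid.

88.45 %

KHC8H4O4 + NaOH → KNaC8H4O4 + H2O
n(NaOH) per titration = 0.03864 × 0.2319 = 8.961 × 10^-3 mol
n(KHC8H4O4) in each aliquot = 8.961 × 10^-3 mol (1:1 ratio)
n(KHC8H4O4) in the whole flask = 8.961 × 10^-3 × 100.0/50.00 = 0.01792 mol
mass of KHC8H4O4 = 0.01792 × 204.22 = 3.660 g
% KHC8H4O4 = 3.660 / 4.138 × 100 = 88.45 %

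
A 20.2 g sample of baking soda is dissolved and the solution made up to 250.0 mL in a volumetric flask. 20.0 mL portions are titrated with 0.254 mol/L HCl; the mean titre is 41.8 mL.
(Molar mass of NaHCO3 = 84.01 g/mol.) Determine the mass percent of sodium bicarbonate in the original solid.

55.2 %

NaHCO3 + HCl → NaCl + H2O + CO2
n(HCl) per titration = 0.0418 × 0.254 = 0.0106 mol
n(NaHCO3) in each aliquot = 0.0106 mol (1:1 ratio)
n(NaHCO3) in the whole flask = 0.0106 × 250.0/20.0 = 0.133 mol
mass of NaHCO3 = 0.133 × 84.01 = 11.1 g
% NaHCO3 = 11.1 / 20.2 × 100 = 55.2 %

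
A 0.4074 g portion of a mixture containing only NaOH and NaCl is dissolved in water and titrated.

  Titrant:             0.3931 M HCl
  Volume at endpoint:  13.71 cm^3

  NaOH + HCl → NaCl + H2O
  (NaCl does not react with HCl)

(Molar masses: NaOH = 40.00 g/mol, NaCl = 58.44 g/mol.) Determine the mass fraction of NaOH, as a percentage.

n(HCl) = 0.01371 × 0.3931 = 5.389 × 10^-3 mol
Let x = n(NaOH), y = n(NaCl).
Titrant: 1x = 5.389 × 10^-3;  mass: 40.00x + 58.44y = 0.4074
Solving, x = 5.389 × 10^-3 mol, y = 3.282 × 10^-3 mol
mass of NaOH = 5.389 × 10^-3 × 40.00 = 0.2156 g
% NaOH = 0.2156 / 0.4074 × 100 = 52.92 %

52.92 %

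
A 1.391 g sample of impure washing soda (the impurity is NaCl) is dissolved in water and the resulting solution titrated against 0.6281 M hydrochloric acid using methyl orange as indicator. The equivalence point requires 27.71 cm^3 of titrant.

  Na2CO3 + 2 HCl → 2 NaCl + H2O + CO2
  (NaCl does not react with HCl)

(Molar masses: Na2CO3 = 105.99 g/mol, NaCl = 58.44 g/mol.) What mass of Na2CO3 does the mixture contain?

0.9224 g

n(HCl) = 0.02771 × 0.6281 = 0.01740 mol
Let x = n(Na2CO3), y = n(NaCl).
Titrant: 2x = 0.01740;  mass: 105.99x + 58.44y = 1.391
Solving, x = 8.702 × 10^-3 mol, y = 8.019 × 10^-3 mol
mass of Na2CO3 = 8.702 × 10^-3 × 105.99 = 0.9224 g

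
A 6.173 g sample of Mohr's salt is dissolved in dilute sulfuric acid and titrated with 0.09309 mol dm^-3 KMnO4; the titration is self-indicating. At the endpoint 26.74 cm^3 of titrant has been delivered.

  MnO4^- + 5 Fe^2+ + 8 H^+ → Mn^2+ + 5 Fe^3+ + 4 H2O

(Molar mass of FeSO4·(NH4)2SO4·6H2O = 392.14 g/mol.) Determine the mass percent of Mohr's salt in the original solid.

n(KMnO4) = 0.02674 L × 0.09309 mol/L = 2.489 × 10^-3 mol
From the 5:1 ratio, n(FeSO4·(NH4)2SO4·6H2O) = 5/1 × 2.489 × 10^-3 = 0.01245 mol
mass of FeSO4·(NH4)2SO4·6H2O = 0.01245 × 392.14 g/mol = 4.881 g
% FeSO4·(NH4)2SO4·6H2O = 4.881 / 6.173 × 100 = 79.06 %

79.06 %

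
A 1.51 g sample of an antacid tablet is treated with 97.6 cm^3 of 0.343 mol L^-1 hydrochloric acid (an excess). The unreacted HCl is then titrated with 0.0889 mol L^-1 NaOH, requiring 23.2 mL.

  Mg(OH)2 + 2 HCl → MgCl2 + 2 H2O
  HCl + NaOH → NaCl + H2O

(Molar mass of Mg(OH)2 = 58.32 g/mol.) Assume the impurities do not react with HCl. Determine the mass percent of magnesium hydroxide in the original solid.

60.7 %

n(HCl) added = 0.0976 × 0.343 = 0.0335 mol
n(NaOH) used in back-titration = 0.0232 × 0.0889 = 2.06 × 10^-3 mol
n(HCl) left over = 2.06 × 10^-3 mol (1:1 ratio)
n(HCl) consumed by analyte = 0.0335 − 2.06 × 10^-3 = 0.0314 mol
From the 1:2 ratio, n(Mg(OH)2) = 1/2 × 0.0314 = 0.0157 mol
mass of Mg(OH)2 = 0.0157 × 58.32 = 0.916 g
% Mg(OH)2 = 0.916 / 1.51 × 100 = 60.7 %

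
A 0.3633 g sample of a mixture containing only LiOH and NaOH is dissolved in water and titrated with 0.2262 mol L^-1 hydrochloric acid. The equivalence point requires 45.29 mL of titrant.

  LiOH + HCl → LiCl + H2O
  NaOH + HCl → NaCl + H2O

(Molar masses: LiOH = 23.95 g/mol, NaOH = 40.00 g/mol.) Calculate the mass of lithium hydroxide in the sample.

0.06936 g

n(HCl) = 0.04529 × 0.2262 = 0.01024 mol
Let x = n(LiOH), y = n(NaOH).
Titrant: 1x + 1y = 0.01024;  mass: 23.95x + 40.00y = 0.3633
Solving, x = 2.896 × 10^-3 mol, y = 7.348 × 10^-3 mol
mass of LiOH = 2.896 × 10^-3 × 23.95 = 0.06936 g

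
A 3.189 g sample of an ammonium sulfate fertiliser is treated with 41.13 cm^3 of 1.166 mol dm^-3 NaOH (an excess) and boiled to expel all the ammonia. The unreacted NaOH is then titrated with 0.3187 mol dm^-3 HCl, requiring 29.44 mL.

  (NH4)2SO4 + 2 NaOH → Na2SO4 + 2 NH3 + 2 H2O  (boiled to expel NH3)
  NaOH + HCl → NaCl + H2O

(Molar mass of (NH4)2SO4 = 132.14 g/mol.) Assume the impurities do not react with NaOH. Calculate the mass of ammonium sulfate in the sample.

2.549 g

n(NaOH) added = 0.04113 × 1.166 = 0.04796 mol
n(HCl) used in back-titration = 0.02944 × 0.3187 = 9.383 × 10^-3 mol
n(NaOH) left over = 9.383 × 10^-3 mol (1:1 ratio)
n(NaOH) consumed by analyte = 0.04796 − 9.383 × 10^-3 = 0.03858 mol
From the 1:2 ratio, n((NH4)2SO4) = 1/2 × 0.03858 = 0.01929 mol
mass of (NH4)2SO4 = 0.01929 × 132.14 = 2.549 g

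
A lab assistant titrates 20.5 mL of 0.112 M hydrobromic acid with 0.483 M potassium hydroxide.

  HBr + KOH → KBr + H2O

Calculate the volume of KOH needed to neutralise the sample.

4.75 mL

n(HBr) = 0.0205 L × 0.112 mol/L = 2.30 × 10^-3 mol
n(KOH) = 2.30 × 10^-3 mol (1:1 stoichiometry)
V(KOH) = 2.30 × 10^-3 mol / 0.483 mol/L = 0.00475 L = 4.75 mL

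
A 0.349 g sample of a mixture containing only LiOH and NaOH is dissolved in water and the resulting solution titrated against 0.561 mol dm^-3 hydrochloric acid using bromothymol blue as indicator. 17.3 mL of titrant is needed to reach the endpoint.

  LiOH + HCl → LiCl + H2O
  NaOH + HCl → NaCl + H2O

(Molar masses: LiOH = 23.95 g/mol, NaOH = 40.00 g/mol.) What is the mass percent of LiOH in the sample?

16.8 %

n(HCl) = 0.0173 × 0.561 = 9.71 × 10^-3 mol
Let x = n(LiOH), y = n(NaOH).
Titrant: 1x + 1y = 9.71 × 10^-3;  mass: 23.95x + 40.00y = 0.349
Solving, x = 2.44 × 10^-3 mol, y = 7.26 × 10^-3 mol
mass of LiOH = 2.44 × 10^-3 × 23.95 = 0.0585 g
% LiOH = 0.0585 / 0.349 × 100 = 16.8 %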